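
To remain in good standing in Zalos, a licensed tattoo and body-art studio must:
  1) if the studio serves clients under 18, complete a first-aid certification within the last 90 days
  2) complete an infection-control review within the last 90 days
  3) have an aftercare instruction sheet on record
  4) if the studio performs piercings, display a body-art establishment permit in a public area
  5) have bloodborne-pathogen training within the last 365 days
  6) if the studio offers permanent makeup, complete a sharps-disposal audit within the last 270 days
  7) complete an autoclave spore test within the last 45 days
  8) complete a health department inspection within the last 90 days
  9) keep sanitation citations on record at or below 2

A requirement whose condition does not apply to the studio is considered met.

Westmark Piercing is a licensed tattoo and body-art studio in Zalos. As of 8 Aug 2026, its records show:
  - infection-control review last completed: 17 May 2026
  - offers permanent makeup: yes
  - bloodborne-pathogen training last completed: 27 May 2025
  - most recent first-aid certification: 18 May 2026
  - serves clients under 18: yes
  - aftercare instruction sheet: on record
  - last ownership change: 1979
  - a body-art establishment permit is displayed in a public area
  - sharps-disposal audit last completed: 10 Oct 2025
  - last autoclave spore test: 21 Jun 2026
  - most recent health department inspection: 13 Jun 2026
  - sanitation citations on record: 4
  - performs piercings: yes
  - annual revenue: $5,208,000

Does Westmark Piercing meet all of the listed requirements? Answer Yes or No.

No

1. condition 'serves clients under 18' holds; first-aid certification 82 days ago vs limit 90 → met
2. infection-control review 83 days ago vs limit 90 → met
3. aftercare instruction sheet present → met
4. condition 'performs piercings' holds; body-art establishment permit present → met
5. bloodborne-pathogen training 438 days ago vs limit 365 → not met
6. condition 'offers permanent makeup' holds; sharps-disposal audit 302 days ago vs limit 270 → not met
7. autoclave spore test 48 days ago vs limit 45 → not met
8. health department inspection 56 days ago vs limit 90 → met
9. sanitation citations on record 4 > 2 → not met
Not met: 5, 6, 7, 9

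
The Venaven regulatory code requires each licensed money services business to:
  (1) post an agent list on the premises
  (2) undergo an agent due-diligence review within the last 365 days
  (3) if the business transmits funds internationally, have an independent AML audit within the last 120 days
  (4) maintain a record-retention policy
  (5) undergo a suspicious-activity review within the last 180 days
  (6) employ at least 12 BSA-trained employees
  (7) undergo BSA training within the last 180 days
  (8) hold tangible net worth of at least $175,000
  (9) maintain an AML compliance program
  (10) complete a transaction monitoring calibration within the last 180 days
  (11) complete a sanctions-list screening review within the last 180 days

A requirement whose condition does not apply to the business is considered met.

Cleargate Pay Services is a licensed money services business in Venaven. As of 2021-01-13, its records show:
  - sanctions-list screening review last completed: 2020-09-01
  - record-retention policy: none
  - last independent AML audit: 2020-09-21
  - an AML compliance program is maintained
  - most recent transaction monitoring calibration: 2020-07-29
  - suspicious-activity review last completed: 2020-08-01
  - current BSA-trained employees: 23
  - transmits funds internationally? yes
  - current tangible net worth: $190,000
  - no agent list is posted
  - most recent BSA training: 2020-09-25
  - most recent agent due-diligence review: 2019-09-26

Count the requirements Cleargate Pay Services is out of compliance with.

1. agent list absent → not met
2. agent due-diligence review 475 days ago vs limit 365 → not met
3. condition 'transmits funds internationally' holds; independent AML audit 114 days ago vs limit 120 → met
4. record-retention policy absent → not met
5. suspicious-activity review 165 days ago vs limit 180 → met
6. BSA-trained employees 23 ≥ 12 → met
7. BSA training 110 days ago vs limit 180 → met
8. tangible net worth $190,000 ≥ $175,000 → met
9. AML compliance program present → met
10. transaction monitoring calibration 168 days ago vs limit 180 → met
11. sanctions-list screening review 134 days ago vs limit 180 → met
Not met: 3 of 11

3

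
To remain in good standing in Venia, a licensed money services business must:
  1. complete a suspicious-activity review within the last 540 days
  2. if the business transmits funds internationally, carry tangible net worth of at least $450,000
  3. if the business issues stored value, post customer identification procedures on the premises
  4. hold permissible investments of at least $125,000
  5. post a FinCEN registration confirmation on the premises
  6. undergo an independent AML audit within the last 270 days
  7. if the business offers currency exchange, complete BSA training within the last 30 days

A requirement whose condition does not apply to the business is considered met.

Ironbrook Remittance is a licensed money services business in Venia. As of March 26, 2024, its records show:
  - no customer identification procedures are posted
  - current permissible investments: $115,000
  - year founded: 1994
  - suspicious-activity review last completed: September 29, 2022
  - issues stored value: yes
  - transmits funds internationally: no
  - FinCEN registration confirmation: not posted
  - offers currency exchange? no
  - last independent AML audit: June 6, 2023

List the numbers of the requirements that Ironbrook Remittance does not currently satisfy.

1. suspicious-activity review 544 days ago vs limit 540 → not met
2. condition 'transmits funds internationally' does not hold → requirement n/a → met
3. condition 'issues stored value' holds; customer identification procedures absent → not met
4. permissible investments $115,000 < $125,000 → not met
5. FinCEN registration confirmation absent → not met
6. independent AML audit 294 days ago vs limit 270 → not met
7. condition 'offers currency exchange' does not hold → requirement n/a → met
Not met: 1, 3, 4, 5, 6

1, 3, 4, 5, 6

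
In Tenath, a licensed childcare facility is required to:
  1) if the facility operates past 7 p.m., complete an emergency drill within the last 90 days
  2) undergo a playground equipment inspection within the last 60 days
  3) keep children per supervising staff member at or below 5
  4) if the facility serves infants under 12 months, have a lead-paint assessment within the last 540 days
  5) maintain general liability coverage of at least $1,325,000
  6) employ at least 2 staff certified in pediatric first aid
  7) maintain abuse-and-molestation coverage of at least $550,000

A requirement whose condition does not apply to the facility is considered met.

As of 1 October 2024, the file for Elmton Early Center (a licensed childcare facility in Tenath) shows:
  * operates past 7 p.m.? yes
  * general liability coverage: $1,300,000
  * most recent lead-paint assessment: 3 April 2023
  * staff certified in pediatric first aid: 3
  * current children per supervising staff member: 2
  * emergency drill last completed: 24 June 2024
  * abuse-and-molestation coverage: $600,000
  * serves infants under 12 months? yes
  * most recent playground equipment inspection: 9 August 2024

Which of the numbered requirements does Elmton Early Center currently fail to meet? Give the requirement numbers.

1. condition 'operates past 7 p.m.' holds; emergency drill 99 days ago vs limit 90 → not met
2. playground equipment inspection 53 days ago vs limit 60 → met
3. children per supervising staff member 2 ≤ 5 → met
4. condition 'serves infants under 12 months' holds; lead-paint assessment 547 days ago vs limit 540 → not met
5. general liability coverage $1,300,000 < $1,325,000 → not met
6. staff certified in pediatric first aid 3 ≥ 2 → met
7. abuse-and-molestation coverage $600,000 ≥ $550,000 → met
Not met: 1, 4, 5

1, 4, 5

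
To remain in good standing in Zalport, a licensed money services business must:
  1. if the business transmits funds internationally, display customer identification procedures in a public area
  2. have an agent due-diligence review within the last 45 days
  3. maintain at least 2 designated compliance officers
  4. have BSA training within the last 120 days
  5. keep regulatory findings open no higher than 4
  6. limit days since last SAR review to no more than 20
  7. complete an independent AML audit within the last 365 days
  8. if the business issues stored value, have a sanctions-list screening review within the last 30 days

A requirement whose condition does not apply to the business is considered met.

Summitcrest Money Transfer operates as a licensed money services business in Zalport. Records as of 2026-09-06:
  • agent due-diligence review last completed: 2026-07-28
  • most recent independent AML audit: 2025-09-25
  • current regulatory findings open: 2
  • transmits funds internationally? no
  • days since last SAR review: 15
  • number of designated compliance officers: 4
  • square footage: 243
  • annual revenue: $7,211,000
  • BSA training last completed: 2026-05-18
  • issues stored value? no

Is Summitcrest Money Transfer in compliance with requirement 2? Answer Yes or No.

2. agent due-diligence review 40 days ago vs limit 45 → met

Yes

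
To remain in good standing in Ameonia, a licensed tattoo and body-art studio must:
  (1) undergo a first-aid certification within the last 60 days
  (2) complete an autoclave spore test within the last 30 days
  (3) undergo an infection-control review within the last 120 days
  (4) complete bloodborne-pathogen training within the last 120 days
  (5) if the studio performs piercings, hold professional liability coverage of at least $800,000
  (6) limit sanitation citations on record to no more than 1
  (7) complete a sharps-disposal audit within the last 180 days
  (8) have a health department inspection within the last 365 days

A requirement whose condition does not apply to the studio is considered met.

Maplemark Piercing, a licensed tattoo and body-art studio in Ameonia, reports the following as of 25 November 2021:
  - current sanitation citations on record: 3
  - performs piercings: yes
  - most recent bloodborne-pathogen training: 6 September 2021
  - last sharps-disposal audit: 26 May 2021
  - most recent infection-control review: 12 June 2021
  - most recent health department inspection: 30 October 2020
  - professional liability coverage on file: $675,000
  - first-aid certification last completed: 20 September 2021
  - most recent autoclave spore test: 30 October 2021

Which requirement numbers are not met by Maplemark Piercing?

1, 3, 5, 6, 7, 8

1. first-aid certification 66 days ago vs limit 60 → not met
2. autoclave spore test 26 days ago vs limit 30 → met
3. infection-control review 166 days ago vs limit 120 → not met
4. bloodborne-pathogen training 80 days ago vs limit 120 → met
5. condition 'performs piercings' holds; professional liability coverage $675,000 < $800,000 → not met
6. sanitation citations on record 3 > 1 → not met
7. sharps-disposal audit 183 days ago vs limit 180 → not met
8. health department inspection 391 days ago vs limit 365 → not met
Not met: 1, 3, 5, 6, 7, 8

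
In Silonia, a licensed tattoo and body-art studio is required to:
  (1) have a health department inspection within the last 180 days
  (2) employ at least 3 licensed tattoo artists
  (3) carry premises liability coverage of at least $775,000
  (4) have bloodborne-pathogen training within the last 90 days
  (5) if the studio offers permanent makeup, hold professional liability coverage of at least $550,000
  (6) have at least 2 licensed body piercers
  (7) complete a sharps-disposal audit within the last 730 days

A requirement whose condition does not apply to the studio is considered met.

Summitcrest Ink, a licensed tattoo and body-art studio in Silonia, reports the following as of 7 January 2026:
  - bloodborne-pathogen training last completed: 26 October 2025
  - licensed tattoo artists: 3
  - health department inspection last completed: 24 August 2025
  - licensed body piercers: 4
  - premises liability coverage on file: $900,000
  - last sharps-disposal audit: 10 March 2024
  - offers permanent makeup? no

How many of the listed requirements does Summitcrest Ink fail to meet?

1. health department inspection 136 days ago vs limit 180 → met
2. licensed tattoo artists 3 ≥ 3 → met
3. premises liability coverage $900,000 ≥ $775,000 → met
4. bloodborne-pathogen training 73 days ago vs limit 90 → met
5. condition 'offers permanent makeup' does not hold → requirement n/a → met
6. licensed body piercers 4 ≥ 2 → met
7. sharps-disposal audit 668 days ago vs limit 730 → met
Not met: 0 of 7

0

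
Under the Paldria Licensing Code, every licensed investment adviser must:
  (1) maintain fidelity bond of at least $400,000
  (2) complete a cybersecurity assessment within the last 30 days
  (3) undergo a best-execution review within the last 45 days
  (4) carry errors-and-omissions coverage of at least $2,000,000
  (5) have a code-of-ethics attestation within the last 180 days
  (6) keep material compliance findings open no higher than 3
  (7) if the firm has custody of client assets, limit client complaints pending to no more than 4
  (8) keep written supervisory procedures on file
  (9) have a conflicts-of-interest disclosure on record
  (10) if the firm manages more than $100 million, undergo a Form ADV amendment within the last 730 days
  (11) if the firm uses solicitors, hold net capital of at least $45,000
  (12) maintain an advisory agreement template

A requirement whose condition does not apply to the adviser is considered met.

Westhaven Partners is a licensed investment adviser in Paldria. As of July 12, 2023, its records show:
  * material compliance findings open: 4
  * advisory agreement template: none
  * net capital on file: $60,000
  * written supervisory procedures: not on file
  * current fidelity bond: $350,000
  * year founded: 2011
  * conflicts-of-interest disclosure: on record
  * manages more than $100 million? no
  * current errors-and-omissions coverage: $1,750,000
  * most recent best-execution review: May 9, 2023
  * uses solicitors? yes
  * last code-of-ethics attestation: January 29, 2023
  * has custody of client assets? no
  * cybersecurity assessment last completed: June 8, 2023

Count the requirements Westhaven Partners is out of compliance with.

7

1. fidelity bond $350,000 < $400,000 → not met
2. cybersecurity assessment 34 days ago vs limit 30 → not met
3. best-execution review 64 days ago vs limit 45 → not met
4. errors-and-omissions coverage $1,750,000 < $2,000,000 → not met
5. code-of-ethics attestation 164 days ago vs limit 180 → met
6. material compliance findings open 4 > 3 → not met
7. condition 'has custody of client assets' does not hold → requirement n/a → met
8. written supervisory procedures absent → not met
9. conflicts-of-interest disclosure present → met
10. condition 'manages more than $100 million' does not hold → requirement n/a → met
11. condition 'uses solicitors' holds; net capital $60,000 ≥ $45,000 → met
12. advisory agreement template absent → not met
Not met: 7 of 12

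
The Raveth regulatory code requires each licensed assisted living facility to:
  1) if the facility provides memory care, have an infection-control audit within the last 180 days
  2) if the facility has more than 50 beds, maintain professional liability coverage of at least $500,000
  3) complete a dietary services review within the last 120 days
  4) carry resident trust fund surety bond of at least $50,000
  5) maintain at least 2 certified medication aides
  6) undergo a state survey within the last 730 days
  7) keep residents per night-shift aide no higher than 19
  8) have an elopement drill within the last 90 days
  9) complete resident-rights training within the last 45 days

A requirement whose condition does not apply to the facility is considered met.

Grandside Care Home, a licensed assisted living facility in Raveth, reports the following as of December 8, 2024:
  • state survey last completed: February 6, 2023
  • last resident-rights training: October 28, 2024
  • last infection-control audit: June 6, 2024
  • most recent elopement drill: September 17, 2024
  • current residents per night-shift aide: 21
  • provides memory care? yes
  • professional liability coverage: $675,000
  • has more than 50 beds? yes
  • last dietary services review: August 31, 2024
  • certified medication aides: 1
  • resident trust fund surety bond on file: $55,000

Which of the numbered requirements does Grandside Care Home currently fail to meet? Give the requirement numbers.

1, 5, 7

1. condition 'provides memory care' holds; infection-control audit 185 days ago vs limit 180 → not met
2. condition 'has more than 50 beds' holds; professional liability coverage $675,000 ≥ $500,000 → met
3. dietary services review 99 days ago vs limit 120 → met
4. resident trust fund surety bond $55,000 ≥ $50,000 → met
5. certified medication aides 1 < 2 → not met
6. state survey 671 days ago vs limit 730 → met
7. residents per night-shift aide 21 > 19 → not met
8. elopement drill 82 days ago vs limit 90 → met
9. resident-rights training 41 days ago vs limit 45 → met
Not met: 1, 5, 7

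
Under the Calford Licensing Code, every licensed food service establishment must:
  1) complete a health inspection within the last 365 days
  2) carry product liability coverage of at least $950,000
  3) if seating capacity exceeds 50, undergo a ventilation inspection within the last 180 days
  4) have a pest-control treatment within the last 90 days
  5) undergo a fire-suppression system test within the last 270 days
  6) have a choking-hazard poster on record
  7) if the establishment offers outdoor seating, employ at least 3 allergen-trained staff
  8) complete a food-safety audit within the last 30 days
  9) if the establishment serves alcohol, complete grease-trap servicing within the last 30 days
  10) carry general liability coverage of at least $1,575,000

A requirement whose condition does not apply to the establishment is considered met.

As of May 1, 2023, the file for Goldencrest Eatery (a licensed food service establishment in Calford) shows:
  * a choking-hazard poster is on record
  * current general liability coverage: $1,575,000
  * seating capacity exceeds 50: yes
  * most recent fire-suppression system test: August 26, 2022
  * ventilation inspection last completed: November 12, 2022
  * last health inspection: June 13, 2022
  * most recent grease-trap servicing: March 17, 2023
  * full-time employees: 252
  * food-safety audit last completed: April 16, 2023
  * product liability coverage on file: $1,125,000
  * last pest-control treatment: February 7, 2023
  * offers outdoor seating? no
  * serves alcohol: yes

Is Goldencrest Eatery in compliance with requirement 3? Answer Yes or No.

Yes

3. condition 'seating capacity exceeds 50' holds; ventilation inspection 170 days ago vs limit 180 → met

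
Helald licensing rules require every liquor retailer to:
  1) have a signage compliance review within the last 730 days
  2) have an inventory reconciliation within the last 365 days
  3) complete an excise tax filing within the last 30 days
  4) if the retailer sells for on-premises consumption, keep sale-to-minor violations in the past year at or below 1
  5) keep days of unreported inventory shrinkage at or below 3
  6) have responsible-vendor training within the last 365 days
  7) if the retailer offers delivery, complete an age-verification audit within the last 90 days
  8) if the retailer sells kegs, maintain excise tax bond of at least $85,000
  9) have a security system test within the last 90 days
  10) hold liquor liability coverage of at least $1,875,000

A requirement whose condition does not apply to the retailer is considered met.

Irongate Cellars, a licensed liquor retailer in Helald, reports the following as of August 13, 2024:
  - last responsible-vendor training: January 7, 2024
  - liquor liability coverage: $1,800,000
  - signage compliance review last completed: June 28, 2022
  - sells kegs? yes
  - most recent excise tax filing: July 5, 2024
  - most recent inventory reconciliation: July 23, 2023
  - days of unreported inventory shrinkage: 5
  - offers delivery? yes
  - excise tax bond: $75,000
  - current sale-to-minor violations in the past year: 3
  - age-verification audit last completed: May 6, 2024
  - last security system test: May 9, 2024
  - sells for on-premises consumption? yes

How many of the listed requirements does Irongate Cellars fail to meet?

1. signage compliance review 777 days ago vs limit 730 → not met
2. inventory reconciliation 387 days ago vs limit 365 → not met
3. excise tax filing 39 days ago vs limit 30 → not met
4. condition 'sells for on-premises consumption' holds; sale-to-minor violations in the past year 3 > 1 → not met
5. days of unreported inventory shrinkage 5 > 3 → not met
6. responsible-vendor training 219 days ago vs limit 365 → met
7. condition 'offers delivery' holds; age-verification audit 99 days ago vs limit 90 → not met
8. condition 'sells kegs' holds; excise tax bond $75,000 < $85,000 → not met
9. security system test 96 days ago vs limit 90 → not met
10. liquor liability coverage $1,800,000 < $1,875,000 → not met
Not met: 9 of 10

9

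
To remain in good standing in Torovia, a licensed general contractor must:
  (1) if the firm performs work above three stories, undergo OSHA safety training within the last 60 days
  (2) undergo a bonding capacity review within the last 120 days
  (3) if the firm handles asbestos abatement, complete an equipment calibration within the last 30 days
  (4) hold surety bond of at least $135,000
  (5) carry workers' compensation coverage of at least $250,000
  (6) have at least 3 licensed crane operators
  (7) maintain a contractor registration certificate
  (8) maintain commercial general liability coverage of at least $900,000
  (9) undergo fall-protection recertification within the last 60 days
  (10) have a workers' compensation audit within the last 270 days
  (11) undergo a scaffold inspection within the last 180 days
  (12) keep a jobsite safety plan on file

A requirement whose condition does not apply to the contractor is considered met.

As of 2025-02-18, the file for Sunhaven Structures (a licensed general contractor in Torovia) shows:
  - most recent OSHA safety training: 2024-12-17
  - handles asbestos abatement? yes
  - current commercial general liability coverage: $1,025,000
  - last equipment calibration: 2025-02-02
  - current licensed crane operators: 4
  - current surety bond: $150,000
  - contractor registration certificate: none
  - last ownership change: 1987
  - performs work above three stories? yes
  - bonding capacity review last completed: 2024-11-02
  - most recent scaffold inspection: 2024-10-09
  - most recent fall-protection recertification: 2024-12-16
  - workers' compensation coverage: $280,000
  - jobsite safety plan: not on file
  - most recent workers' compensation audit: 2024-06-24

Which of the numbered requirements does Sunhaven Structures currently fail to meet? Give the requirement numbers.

1. condition 'performs work above three stories' holds; OSHA safety training 63 days ago vs limit 60 → not met
2. bonding capacity review 108 days ago vs limit 120 → met
3. condition 'handles asbestos abatement' holds; equipment calibration 16 days ago vs limit 30 → met
4. surety bond $150,000 ≥ $135,000 → met
5. workers' compensation coverage $280,000 ≥ $250,000 → met
6. licensed crane operators 4 ≥ 3 → met
7. contractor registration certificate absent → not met
8. commercial general liability coverage $1,025,000 ≥ $900,000 → met
9. fall-protection recertification 64 days ago vs limit 60 → not met
10. workers' compensation audit 239 days ago vs limit 270 → met
11. scaffold inspection 132 days ago vs limit 180 → met
12. jobsite safety plan absent → not met
Not met: 1, 7, 9, 12

1, 7, 9, 12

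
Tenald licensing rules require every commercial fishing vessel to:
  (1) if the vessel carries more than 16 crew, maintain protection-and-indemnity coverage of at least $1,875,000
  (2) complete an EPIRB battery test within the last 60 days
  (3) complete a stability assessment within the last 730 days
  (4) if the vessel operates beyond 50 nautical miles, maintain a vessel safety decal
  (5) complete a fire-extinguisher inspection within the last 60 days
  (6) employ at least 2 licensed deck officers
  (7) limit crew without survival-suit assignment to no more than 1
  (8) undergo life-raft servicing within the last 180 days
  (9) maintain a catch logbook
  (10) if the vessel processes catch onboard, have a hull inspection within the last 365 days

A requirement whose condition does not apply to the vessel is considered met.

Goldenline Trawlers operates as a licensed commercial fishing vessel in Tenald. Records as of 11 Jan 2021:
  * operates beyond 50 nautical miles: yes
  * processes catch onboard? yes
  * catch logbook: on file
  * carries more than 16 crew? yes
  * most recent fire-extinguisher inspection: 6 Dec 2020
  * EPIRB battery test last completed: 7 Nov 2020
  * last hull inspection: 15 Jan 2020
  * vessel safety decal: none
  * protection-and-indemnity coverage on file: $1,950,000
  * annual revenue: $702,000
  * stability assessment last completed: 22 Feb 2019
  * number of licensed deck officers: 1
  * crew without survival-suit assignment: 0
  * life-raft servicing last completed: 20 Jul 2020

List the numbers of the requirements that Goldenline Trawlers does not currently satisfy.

2, 4, 6

1. condition 'carries more than 16 crew' holds; protection-and-indemnity coverage $1,950,000 ≥ $1,875,000 → met
2. EPIRB battery test 65 days ago vs limit 60 → not met
3. stability assessment 689 days ago vs limit 730 → met
4. condition 'operates beyond 50 nautical miles' holds; vessel safety decal absent → not met
5. fire-extinguisher inspection 36 days ago vs limit 60 → met
6. licensed deck officers 1 < 2 → not met
7. crew without survival-suit assignment 0 ≤ 1 → met
8. life-raft servicing 175 days ago vs limit 180 → met
9. catch logbook present → met
10. condition 'processes catch onboard' holds; hull inspection 362 days ago vs limit 365 → met
Not met: 2, 4, 6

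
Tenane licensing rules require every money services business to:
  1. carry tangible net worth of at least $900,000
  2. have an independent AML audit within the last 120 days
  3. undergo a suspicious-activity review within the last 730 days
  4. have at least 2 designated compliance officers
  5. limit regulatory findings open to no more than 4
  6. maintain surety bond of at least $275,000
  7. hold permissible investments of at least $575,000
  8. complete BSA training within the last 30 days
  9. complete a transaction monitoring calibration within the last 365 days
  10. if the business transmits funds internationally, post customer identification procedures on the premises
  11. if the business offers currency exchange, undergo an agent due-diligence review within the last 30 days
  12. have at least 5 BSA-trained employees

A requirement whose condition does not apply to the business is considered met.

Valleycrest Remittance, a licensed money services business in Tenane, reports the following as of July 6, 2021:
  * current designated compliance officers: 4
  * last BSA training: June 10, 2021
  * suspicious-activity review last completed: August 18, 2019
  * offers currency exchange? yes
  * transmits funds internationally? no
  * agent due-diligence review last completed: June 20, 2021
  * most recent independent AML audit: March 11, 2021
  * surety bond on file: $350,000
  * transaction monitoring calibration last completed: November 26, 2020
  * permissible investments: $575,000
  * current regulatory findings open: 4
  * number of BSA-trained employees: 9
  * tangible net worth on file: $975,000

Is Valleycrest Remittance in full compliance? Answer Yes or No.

1. tangible net worth $975,000 ≥ $900,000 → met
2. independent AML audit 117 days ago vs limit 120 → met
3. suspicious-activity review 688 days ago vs limit 730 → met
4. designated compliance officers 4 ≥ 2 → met
5. regulatory findings open 4 ≤ 4 → met
6. surety bond $350,000 ≥ $275,000 → met
7. permissible investments $575,000 ≥ $575,000 → met
8. BSA training 26 days ago vs limit 30 → met
9. transaction monitoring calibration 222 days ago vs limit 365 → met
10. condition 'transmits funds internationally' does not hold → requirement n/a → met
11. condition 'offers currency exchange' holds; agent due-diligence review 16 days ago vs limit 30 → met
12. BSA-trained employees 9 ≥ 5 → met
All met.

Yes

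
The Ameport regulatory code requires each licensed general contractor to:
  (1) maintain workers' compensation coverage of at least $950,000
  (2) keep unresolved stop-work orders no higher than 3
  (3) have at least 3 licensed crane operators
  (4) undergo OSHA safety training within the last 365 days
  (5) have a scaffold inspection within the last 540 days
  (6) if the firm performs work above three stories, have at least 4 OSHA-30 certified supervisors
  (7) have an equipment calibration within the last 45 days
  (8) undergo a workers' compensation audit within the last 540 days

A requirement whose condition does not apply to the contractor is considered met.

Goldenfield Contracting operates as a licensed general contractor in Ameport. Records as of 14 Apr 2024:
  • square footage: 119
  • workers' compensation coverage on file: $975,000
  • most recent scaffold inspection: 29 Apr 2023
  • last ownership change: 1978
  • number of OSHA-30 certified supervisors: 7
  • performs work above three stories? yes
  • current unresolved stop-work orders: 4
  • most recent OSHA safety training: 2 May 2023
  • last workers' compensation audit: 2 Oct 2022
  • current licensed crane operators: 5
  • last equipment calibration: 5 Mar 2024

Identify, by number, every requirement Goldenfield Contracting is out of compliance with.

2, 8

1. workers' compensation coverage $975,000 ≥ $950,000 → met
2. unresolved stop-work orders 4 > 3 → not met
3. licensed crane operators 5 ≥ 3 → met
4. OSHA safety training 348 days ago vs limit 365 → met
5. scaffold inspection 351 days ago vs limit 540 → met
6. condition 'performs work above three stories' holds; OSHA-30 certified supervisors 7 ≥ 4 → met
7. equipment calibration 40 days ago vs limit 45 → met
8. workers' compensation audit 560 days ago vs limit 540 → not met
Not met: 2, 8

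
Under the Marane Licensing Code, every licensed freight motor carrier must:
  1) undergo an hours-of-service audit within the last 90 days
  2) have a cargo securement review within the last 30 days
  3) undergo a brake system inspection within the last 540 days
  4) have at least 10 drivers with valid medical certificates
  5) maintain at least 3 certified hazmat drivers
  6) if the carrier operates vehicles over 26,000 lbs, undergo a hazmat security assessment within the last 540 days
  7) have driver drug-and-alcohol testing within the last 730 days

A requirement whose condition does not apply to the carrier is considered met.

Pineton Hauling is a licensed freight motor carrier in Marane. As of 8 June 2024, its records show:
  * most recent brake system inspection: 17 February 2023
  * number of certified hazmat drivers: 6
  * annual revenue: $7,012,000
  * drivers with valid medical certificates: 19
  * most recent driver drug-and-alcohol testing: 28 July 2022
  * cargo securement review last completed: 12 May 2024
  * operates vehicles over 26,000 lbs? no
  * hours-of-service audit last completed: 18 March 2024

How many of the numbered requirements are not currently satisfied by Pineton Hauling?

0

1. hours-of-service audit 82 days ago vs limit 90 → met
2. cargo securement review 27 days ago vs limit 30 → met
3. brake system inspection 477 days ago vs limit 540 → met
4. drivers with valid medical certificates 19 ≥ 10 → met
5. certified hazmat drivers 6 ≥ 3 → met
6. condition 'operates vehicles over 26,000 lbs' does not hold → requirement n/a → met
7. driver drug-and-alcohol testing 681 days ago vs limit 730 → met
Not met: 0 of 7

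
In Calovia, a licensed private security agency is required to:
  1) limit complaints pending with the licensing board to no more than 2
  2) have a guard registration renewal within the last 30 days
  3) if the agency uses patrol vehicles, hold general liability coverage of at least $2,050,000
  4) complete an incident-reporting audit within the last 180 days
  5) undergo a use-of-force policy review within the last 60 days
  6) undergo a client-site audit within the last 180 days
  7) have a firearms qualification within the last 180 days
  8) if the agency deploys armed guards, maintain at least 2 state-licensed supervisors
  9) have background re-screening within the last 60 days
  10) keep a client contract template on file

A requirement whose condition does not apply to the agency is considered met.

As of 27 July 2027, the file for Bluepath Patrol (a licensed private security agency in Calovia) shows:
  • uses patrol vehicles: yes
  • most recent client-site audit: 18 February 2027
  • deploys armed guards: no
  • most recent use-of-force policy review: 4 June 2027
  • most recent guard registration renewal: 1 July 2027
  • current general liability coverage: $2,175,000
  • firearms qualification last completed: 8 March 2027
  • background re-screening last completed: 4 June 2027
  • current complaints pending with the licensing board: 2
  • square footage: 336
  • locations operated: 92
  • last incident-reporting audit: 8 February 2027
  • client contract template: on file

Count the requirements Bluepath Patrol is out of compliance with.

0

1. complaints pending with the licensing board 2 ≤ 2 → met
2. guard registration renewal 26 days ago vs limit 30 → met
3. condition 'uses patrol vehicles' holds; general liability coverage $2,175,000 ≥ $2,050,000 → met
4. incident-reporting audit 169 days ago vs limit 180 → met
5. use-of-force policy review 53 days ago vs limit 60 → met
6. client-site audit 159 days ago vs limit 180 → met
7. firearms qualification 141 days ago vs limit 180 → met
8. condition 'deploys armed guards' does not hold → requirement n/a → met
9. background re-screening 53 days ago vs limit 60 → met
10. client contract template present → met
Not met: 0 of 10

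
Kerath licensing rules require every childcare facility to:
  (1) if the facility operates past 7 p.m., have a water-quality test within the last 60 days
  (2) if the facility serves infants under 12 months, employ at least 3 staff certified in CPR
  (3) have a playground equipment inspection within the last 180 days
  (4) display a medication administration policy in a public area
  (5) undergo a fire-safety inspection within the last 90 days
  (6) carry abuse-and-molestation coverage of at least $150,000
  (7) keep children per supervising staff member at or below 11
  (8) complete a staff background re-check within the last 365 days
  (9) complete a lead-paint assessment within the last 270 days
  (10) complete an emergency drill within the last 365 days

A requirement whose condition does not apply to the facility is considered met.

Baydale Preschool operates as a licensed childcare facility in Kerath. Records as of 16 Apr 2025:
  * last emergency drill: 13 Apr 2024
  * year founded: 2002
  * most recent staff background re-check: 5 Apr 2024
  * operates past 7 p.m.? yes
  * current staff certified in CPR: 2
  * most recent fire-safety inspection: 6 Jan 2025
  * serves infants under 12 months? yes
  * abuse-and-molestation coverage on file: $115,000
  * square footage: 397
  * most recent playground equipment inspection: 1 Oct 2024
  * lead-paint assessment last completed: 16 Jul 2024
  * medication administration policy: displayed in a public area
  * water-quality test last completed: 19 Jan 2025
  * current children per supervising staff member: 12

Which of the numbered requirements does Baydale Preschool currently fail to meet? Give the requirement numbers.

1, 2, 3, 5, 6, 7, 8, 9, 10

1. condition 'operates past 7 p.m.' holds; water-quality test 87 days ago vs limit 60 → not met
2. condition 'serves infants under 12 months' holds; staff certified in CPR 2 < 3 → not met
3. playground equipment inspection 197 days ago vs limit 180 → not met
4. medication administration policy present → met
5. fire-safety inspection 100 days ago vs limit 90 → not met
6. abuse-and-molestation coverage $115,000 < $150,000 → not met
7. children per supervising staff member 12 > 11 → not met
8. staff background re-check 376 days ago vs limit 365 → not met
9. lead-paint assessment 274 days ago vs limit 270 → not met
10. emergency drill 368 days ago vs limit 365 → not met
Not met: 1, 2, 3, 5, 6, 7, 8, 9, 10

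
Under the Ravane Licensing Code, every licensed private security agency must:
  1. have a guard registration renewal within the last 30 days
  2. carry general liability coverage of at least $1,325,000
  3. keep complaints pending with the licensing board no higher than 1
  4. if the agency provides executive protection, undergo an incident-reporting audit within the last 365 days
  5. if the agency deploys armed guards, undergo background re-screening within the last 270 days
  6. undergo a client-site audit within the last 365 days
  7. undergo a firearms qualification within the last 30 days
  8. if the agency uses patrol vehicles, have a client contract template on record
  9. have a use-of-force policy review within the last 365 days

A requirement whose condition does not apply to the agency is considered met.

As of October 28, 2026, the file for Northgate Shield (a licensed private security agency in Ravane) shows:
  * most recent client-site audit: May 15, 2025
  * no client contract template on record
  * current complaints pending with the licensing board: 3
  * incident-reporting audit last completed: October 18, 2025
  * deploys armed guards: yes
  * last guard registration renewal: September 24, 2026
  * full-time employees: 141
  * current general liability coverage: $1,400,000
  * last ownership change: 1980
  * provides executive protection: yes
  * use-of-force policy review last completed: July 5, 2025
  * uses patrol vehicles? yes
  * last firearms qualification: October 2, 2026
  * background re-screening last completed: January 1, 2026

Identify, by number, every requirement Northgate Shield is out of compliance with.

1, 3, 4, 5, 6, 8, 9

1. guard registration renewal 34 days ago vs limit 30 → not met
2. general liability coverage $1,400,000 ≥ $1,325,000 → met
3. complaints pending with the licensing board 3 > 1 → not met
4. condition 'provides executive protection' holds; incident-reporting audit 375 days ago vs limit 365 → not met
5. condition 'deploys armed guards' holds; background re-screening 300 days ago vs limit 270 → not met
6. client-site audit 531 days ago vs limit 365 → not met
7. firearms qualification 26 days ago vs limit 30 → met
8. condition 'uses patrol vehicles' holds; client contract template absent → not met
9. use-of-force policy review 480 days ago vs limit 365 → not met
Not met: 1, 3, 4, 5, 6, 8, 9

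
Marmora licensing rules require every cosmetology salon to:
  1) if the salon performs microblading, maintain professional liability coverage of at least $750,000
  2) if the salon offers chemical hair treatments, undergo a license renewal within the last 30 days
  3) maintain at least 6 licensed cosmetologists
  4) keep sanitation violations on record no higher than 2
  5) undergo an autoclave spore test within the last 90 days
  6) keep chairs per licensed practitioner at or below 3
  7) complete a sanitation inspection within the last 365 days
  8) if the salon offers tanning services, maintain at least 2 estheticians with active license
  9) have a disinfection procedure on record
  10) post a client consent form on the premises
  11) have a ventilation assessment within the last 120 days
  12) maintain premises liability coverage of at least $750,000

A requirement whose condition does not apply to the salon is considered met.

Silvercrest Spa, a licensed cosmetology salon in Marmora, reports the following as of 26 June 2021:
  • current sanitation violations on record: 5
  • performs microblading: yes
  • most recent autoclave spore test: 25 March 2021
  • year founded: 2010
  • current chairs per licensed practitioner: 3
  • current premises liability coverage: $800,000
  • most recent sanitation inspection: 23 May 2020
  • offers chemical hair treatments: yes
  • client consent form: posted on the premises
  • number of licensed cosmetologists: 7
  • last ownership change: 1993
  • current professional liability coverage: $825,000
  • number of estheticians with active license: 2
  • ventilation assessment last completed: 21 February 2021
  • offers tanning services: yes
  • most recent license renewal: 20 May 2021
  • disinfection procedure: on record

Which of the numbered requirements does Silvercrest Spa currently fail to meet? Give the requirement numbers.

1. condition 'performs microblading' holds; professional liability coverage $825,000 ≥ $750,000 → met
2. condition 'offers chemical hair treatments' holds; license renewal 37 days ago vs limit 30 → not met
3. licensed cosmetologists 7 ≥ 6 → met
4. sanitation violations on record 5 > 2 → not met
5. autoclave spore test 93 days ago vs limit 90 → not met
6. chairs per licensed practitioner 3 ≤ 3 → met
7. sanitation inspection 399 days ago vs limit 365 → not met
8. condition 'offers tanning services' holds; estheticians with active license 2 ≥ 2 → met
9. disinfection procedure present → met
10. client consent form present → met
11. ventilation assessment 125 days ago vs limit 120 → not met
12. premises liability coverage $800,000 ≥ $750,000 → met
Not met: 2, 4, 5, 7, 11

2, 4, 5, 7, 11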